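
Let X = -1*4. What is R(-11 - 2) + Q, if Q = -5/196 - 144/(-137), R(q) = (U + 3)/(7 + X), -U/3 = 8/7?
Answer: 23703/26852 ≈ 0.88273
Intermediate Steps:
X = -4
U = -24/7 ≈ -3.4286
R(q) = -⅐ (R(q) = (-24/7 + 3)/(7 - 4) = -3/7/3 = -3/7*⅓ = -⅐)
Q = 27539/26852 (Q = -5*1/196 - 144*(-1/137) = -5/196 + 144/137 = 27539/26852 ≈ 1.0256)
R(-11 - 2) + Q = -⅐ + 27539/26852 = 23703/26852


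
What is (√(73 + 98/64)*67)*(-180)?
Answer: -9045*√530/2 ≈ -1.0412e+5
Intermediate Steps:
(√(73 + 98/64)*67)*(-180) = (√(73 + 98*(1/64))*67)*(-180) = (√(73 + 49/32)*67)*(-180) = (√(2385/32)*67)*(-180) = ((3*√530/8)*67)*(-180) = (201*√530/8)*(-180) = -9045*√530/2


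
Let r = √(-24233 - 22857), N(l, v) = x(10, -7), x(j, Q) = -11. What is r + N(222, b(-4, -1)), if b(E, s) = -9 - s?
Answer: -11 + I*√47090 ≈ -11.0 + 217.0*I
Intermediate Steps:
N(l, v) = -11
r = I*√47090 (r = √(-47090) = I*√47090 ≈ 217.0*I)
r + N(222, b(-4, -1)) = I*√47090 - 11 = -11 + I*√47090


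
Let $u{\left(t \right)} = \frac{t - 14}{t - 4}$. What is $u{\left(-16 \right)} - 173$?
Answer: $- \frac{343}{2} \approx -171.5$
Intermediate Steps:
$u{\left(t \right)} = \frac{-14 + t}{-4 + t}$
$u{\left(-16 \right)} - 173 = \frac{-14 - 16}{-4 - 16} - 173 = \frac{1}{-20} \left(-30\right) - 173 = \left(- \frac{1}{20}\right) \left(-30\right) - 173 = \frac{3}{2} - 173 = - \frac{343}{2}$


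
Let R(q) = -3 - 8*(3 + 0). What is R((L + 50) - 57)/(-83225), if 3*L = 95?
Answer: 27/83225 ≈ 0.00032442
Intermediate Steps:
L = 95/3 (L = (⅓)*95 = 95/3 ≈ 31.667)
R(q) = -27 (R(q) = -3 - 8*3 = -3 - 24 = -27)
R((L + 50) - 57)/(-83225) = -27/(-83225) = -27*(-1/83225) = 27/83225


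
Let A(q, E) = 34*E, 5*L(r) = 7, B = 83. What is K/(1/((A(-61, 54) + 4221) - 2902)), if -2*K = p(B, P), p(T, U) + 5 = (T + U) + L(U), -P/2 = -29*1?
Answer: -433497/2 ≈ -2.1675e+5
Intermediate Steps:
L(r) = 7/5 (L(r) = (1/5)*7 = 7/5)
P = 58 (P = -(-58) = -2*(-29) = 58)
p(T, U) = -18/5 + T + U (p(T, U) = -5 + ((T + U) + 7/5) = -5 + (7/5 + T + U) = -18/5 + T + U)
K = -687/10 (K = -(-18/5 + 83 + 58)/2 = -1/2*687/5 = -687/10 ≈ -68.700)
K/(1/((A(-61, 54) + 4221) - 2902)) = -(906153/10 + 630666/5) = -687/(10*(1/((1836 + 4221) - 2902))) = -687/(10*(1/(6057 - 2902))) = -687/(10*(1/3155)) = -687/(10*1/3155) = -687/10*3155 = -433497/2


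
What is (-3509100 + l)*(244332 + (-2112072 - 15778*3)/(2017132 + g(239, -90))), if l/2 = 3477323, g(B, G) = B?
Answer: 566110250227271412/672457 ≈ 8.4185e+11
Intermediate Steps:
l = 6954646 (l = 2*3477323 = 6954646)
(-3509100 + l)*(244332 + (-2112072 - 15778*3)/(2017132 + g(239, -90))) = (-3509100 + 6954646)*(244332 + (-2112072 - 15778*3)/(2017132 + 239)) = 3445546*(244332 + (-2112072 - 47334)/2017371) = 3445546*(244332 - 2159406*1/2017371) = 3445546*(244332 - 719802/672457) = 3445546*(164302043922/672457) = 566110250227271412/672457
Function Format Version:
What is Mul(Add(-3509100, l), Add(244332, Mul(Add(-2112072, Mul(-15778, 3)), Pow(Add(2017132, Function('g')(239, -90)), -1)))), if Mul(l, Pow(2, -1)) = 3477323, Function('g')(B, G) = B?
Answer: Rational(566110250227271412, 672457) ≈ 8.4185e+11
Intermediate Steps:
l = 6954646 (l = Mul(2, 3477323) = 6954646)
Mul(Add(-3509100, l), Add(244332, Mul(Add(-2112072, Mul(-15778, 3)), Pow(Add(2017132, Function('g')(239, -90)), -1)))) = Mul(Add(-3509100, 6954646), Add(244332, Mul(Add(-2112072, Mul(-15778, 3)), Pow(Add(2017132, 239), -1)))) = Mul(3445546, Add(244332, Mul(Add(-2112072, -47334), Pow(2017371, -1)))) = Mul(3445546, Add(244332, Mul(-2159406, Rational(1, 2017371)))) = Mul(3445546, Add(244332, Rational(-719802, 672457))) = Mul(3445546, Rational(164302043922, 672457)) = Rational(566110250227271412, 672457)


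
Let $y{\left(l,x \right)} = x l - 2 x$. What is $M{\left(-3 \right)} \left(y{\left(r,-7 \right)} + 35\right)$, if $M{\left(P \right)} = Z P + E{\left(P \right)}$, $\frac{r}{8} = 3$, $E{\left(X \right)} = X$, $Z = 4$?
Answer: $1785$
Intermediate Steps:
$r = 24$ ($r = 8 \cdot 3 = 24$)
$M{\left(P \right)} = 5 P$ ($M{\left(P \right)} = 4 P + P = 5 P$)
$y{\left(l,x \right)} = - 2 x + l x$ ($y{\left(l,x \right)} = l x - 2 x = - 2 x + l x$)
$M{\left(-3 \right)} \left(y{\left(r,-7 \right)} + 35\right) = 5 \left(-3\right) \left(- 7 \left(-2 + 24\right) + 35\right) = - 15 \left(\left(-7\right) 22 + 35\right) = - 15 \left(-154 + 35\right) = \left(-15\right) \left(-119\right) = 1785$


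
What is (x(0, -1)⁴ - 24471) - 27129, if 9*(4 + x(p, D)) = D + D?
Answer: -336462464/6561 ≈ -51282.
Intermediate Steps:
x(p, D) = -4 + 2*D/9 (x(p, D) = -4 + (D + D)/9 = -4 + (2*D)/9 = -4 + 2*D/9)
(x(0, -1)⁴ - 24471) - 27129 = ((-4 + (2/9)*(-1))⁴ - 24471) - 27129 = ((-4 - 2/9)⁴ - 24471) - 27129 = ((-38/9)⁴ - 24471) - 27129 = (2085136/6561 - 24471) - 27129 = -158469095/6561 - 27129 = -336462464/6561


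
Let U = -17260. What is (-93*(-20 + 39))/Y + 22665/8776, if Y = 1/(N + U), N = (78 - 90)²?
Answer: 265421120937/8776 ≈ 3.0244e+7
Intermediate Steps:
N = 144 (N = (-12)² = 144)
Y = -1/17116 (Y = 1/(144 - 17260) = 1/(-17116) = -1/17116 ≈ -5.8425e-5)
(-93*(-20 + 39))/Y + 22665/8776 = (-93*(-20 + 39))/(-1/17116) + 22665/8776 = -93*19*(-17116) + 22665*(1/8776) = -1767*(-17116) + 22665/8776 = 30243972 + 22665/8776 = 265421120937/8776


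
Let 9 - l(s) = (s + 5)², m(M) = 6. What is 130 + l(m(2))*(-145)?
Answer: 16370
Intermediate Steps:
l(s) = 9 - (5 + s)² (l(s) = 9 - (s + 5)² = 9 - (5 + s)²)
130 + l(m(2))*(-145) = 130 + (9 - (5 + 6)²)*(-145) = 130 + (9 - 1*11²)*(-145) = 130 + (9 - 1*121)*(-145) = 130 + (9 - 121)*(-145) = 130 - 112*(-145) = 130 + 16240 = 16370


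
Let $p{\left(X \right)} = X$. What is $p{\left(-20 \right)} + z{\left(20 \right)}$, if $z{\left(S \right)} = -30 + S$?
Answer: $-30$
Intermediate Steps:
$p{\left(-20 \right)} + z{\left(20 \right)} = -20 + \left(-30 + 20\right) = -20 - 10 = -30$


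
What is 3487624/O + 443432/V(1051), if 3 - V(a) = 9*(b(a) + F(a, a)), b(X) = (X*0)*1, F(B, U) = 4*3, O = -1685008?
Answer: -93444083497/22115730 ≈ -4225.2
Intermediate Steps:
F(B, U) = 12
b(X) = 0 (b(X) = 0*1 = 0)
V(a) = -105 (V(a) = 3 - 9*(0 + 12) = 3 - 9*12 = 3 - 1*108 = 3 - 108 = -105)
3487624/O + 443432/V(1051) = 3487624/(-1685008) + 443432/(-105) = 3487624*(-1/1685008) + 443432*(-1/105) = -435953/210626 - 443432/105 = -93444083497/22115730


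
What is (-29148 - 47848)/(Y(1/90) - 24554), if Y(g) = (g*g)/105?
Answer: 65485098000/20883176999 ≈ 3.1358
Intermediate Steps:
Y(g) = g²/105 (Y(g) = g²*(1/105) = g²/105)
(-29148 - 47848)/(Y(1/90) - 24554) = (-29148 - 47848)/((1/90)²/105 - 24554) = -76996/((1/90)²/105 - 24554) = -76996/((1/105)*(1/8100) - 24554) = -76996/(1/850500 - 24554) = -76996/(-20883176999/850500) = -76996*(-850500/20883176999) = 65485098000/20883176999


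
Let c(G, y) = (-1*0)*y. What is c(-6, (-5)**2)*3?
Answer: 0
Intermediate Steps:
c(G, y) = 0 (c(G, y) = 0*y = 0)
c(-6, (-5)**2)*3 = 0*3 = 0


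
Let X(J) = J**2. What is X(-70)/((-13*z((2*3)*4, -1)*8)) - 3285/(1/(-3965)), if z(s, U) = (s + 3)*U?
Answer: 9143568775/702 ≈ 1.3025e+7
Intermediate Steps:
z(s, U) = U*(3 + s) (z(s, U) = (3 + s)*U = U*(3 + s))
X(-70)/((-13*z((2*3)*4, -1)*8)) - 3285/(1/(-3965)) = (-70)**2/((-(-13)*(3 + (2*3)*4)*8)) - 3285/(1/(-3965)) = 4900/((-(-13)*(3 + 6*4)*8)) - 3285/(-1/3965) = 4900/((-(-13)*(3 + 24)*8)) - 3285*(-3965) = 4900/((-(-13)*27*8)) + 13025025 = 4900/((-13*(-27)*8)) + 13025025 = 4900/((351*8)) + 13025025 = 4900/2808 + 13025025 = 4900*(1/2808) + 13025025 = 1225/702 + 13025025 = 9143568775/702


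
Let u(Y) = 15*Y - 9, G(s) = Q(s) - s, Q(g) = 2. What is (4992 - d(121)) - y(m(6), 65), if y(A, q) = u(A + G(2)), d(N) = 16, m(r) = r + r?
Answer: 4805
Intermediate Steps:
m(r) = 2*r
G(s) = 2 - s
u(Y) = -9 + 15*Y
y(A, q) = -9 + 15*A (y(A, q) = -9 + 15*(A + (2 - 1*2)) = -9 + 15*(A + (2 - 2)) = -9 + 15*(A + 0) = -9 + 15*A)
(4992 - d(121)) - y(m(6), 65) = (4992 - 1*16) - (-9 + 15*(2*6)) = (4992 - 16) - (-9 + 15*12) = 4976 - (-9 + 180) = 4976 - 1*171 = 4976 - 171 = 4805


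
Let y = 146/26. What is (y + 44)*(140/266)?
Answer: 6450/247 ≈ 26.113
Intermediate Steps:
y = 73/13 (y = 146*(1/26) = 73/13 ≈ 5.6154)
(y + 44)*(140/266) = (73/13 + 44)*(140/266) = 645*(140*(1/266))/13 = (645/13)*(10/19) = 6450/247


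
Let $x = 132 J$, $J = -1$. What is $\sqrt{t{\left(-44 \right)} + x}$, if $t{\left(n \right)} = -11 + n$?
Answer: $i \sqrt{187} \approx 13.675 i$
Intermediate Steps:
$x = -132$ ($x = 132 \left(-1\right) = -132$)
$\sqrt{t{\left(-44 \right)} + x} = \sqrt{\left(-11 - 44\right) - 132} = \sqrt{-55 - 132} = \sqrt{-187} = i \sqrt{187}$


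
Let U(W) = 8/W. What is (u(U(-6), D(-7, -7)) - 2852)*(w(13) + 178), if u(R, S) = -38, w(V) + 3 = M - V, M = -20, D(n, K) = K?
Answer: -410380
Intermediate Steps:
w(V) = -23 - V (w(V) = -3 + (-20 - V) = -23 - V)
(u(U(-6), D(-7, -7)) - 2852)*(w(13) + 178) = (-38 - 2852)*((-23 - 1*13) + 178) = -2890*((-23 - 13) + 178) = -2890*(-36 + 178) = -2890*142 = -410380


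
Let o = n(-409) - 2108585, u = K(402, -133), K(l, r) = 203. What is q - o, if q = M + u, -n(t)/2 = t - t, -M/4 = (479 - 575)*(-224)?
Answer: 2022772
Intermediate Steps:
u = 203
M = -86016 (M = -4*(479 - 575)*(-224) = -(-384)*(-224) = -4*21504 = -86016)
n(t) = 0 (n(t) = -2*(t - t) = -2*0 = 0)
o = -2108585 (o = 0 - 2108585 = -2108585)
q = -85813 (q = -86016 + 203 = -85813)
q - o = -85813 - 1*(-2108585) = -85813 + 2108585 = 2022772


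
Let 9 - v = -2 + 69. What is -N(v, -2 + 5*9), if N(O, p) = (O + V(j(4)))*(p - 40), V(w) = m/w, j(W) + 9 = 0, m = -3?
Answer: 173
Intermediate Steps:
j(W) = -9 (j(W) = -9 + 0 = -9)
V(w) = -3/w
v = -58 (v = 9 - (-2 + 69) = 9 - 1*67 = 9 - 67 = -58)
N(O, p) = (-40 + p)*(1/3 + O) (N(O, p) = (O - 3/(-9))*(p - 40) = (O - 3*(-1/9))*(-40 + p) = (O + 1/3)*(-40 + p) = (1/3 + O)*(-40 + p) = (-40 + p)*(1/3 + O))
-N(v, -2 + 5*9) = -(-40/3 - 40*(-58) + (-2 + 5*9)/3 - 58*(-2 + 5*9)) = -(-40/3 + 2320 + (-2 + 45)/3 - 58*(-2 + 45)) = -(-40/3 + 2320 + (1/3)*43 - 58*43) = -(-40/3 + 2320 + 43/3 - 2494) = -1*(-173) = 173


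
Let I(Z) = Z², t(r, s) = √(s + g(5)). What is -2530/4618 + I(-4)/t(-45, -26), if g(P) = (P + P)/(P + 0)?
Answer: -1265/2309 - 4*I*√6/3 ≈ -0.54786 - 3.266*I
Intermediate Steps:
g(P) = 2 (g(P) = (2*P)/P = 2)
t(r, s) = √(2 + s) (t(r, s) = √(s + 2) = √(2 + s))
-2530/4618 + I(-4)/t(-45, -26) = -2530/4618 + (-4)²/(√(2 - 26)) = -2530*1/4618 + 16/(√(-24)) = -1265/2309 + 16/((2*I*√6)) = -1265/2309 + 16*(-I*√6/12) = -1265/2309 - 4*I*√6/3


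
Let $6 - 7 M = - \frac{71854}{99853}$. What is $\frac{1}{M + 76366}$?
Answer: $\frac{698971}{53378290358} \approx 1.3095 \cdot 10^{-5}$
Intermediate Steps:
$M = \frac{670972}{698971}$ ($M = \frac{6}{7} - \frac{\left(-71854\right) \frac{1}{99853}}{7} = \frac{6}{7} - - \frac{71854}{698971} = \frac{6}{7} + \frac{71854}{698971} = \frac{670972}{698971} \approx 0.95994$)
$\frac{1}{M + 76366} = \frac{1}{\frac{670972}{698971} + 76366} = \frac{1}{\frac{53378290358}{698971}} = \frac{698971}{53378290358}$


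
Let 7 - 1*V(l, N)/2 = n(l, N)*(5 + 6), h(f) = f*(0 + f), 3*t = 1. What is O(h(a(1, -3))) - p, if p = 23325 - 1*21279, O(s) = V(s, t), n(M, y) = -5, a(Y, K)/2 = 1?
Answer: -1922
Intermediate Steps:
t = ⅓ (t = (⅓)*1 = ⅓ ≈ 0.33333)
a(Y, K) = 2 (a(Y, K) = 2*1 = 2)
h(f) = f² (h(f) = f*f = f²)
V(l, N) = 124 (V(l, N) = 14 - (-10)*(5 + 6) = 14 - (-10)*11 = 14 - 2*(-55) = 14 + 110 = 124)
O(s) = 124
p = 2046 (p = 23325 - 21279 = 2046)
O(h(a(1, -3))) - p = 124 - 1*2046 = 124 - 2046 = -1922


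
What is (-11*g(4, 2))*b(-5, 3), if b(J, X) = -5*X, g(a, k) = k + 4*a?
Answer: 2970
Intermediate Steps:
(-11*g(4, 2))*b(-5, 3) = (-11*(2 + 4*4))*(-5*3) = -11*(2 + 16)*(-15) = -11*18*(-15) = -198*(-15) = 2970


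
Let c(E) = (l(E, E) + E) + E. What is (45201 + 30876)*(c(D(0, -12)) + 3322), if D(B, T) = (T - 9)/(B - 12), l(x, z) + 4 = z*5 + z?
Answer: 253488564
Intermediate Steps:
l(x, z) = -4 + 6*z (l(x, z) = -4 + (z*5 + z) = -4 + (5*z + z) = -4 + 6*z)
D(B, T) = (-9 + T)/(-12 + B)
c(E) = -4 + 8*E (c(E) = ((-4 + 6*E) + E) + E = (-4 + 7*E) + E = -4 + 8*E)
(45201 + 30876)*(c(D(0, -12)) + 3322) = (45201 + 30876)*((-4 + 8*((-9 - 12)/(-12 + 0))) + 3322) = 76077*((-4 + 8*(-21/(-12))) + 3322) = 76077*((-4 + 8*(-1/12*(-21))) + 3322) = 76077*((-4 + 8*(7/4)) + 3322) = 76077*((-4 + 14) + 3322) = 76077*(10 + 3322) = 76077*3332 = 253488564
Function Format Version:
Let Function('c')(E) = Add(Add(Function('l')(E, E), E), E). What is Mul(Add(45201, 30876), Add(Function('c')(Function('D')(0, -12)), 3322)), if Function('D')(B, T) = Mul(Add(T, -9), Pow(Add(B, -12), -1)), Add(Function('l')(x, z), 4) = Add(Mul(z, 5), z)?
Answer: 253488564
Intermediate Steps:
Function('l')(x, z) = Add(-4, Mul(6, z)) (Function('l')(x, z) = Add(-4, Add(Mul(z, 5), z)) = Add(-4, Add(Mul(5, z), z)) = Add(-4, Mul(6, z)))
Function('D')(B, T) = Mul(Pow(Add(-12, B), -1), Add(-9, T)) (Function('D')(B, T) = Mul(Add(-9, T), Pow(Add(-12, B), -1)) = Mul(Pow(Add(-12, B), -1), Add(-9, T)))
Function('c')(E) = Add(-4, Mul(8, E)) (Function('c')(E) = Add(Add(Add(-4, Mul(6, E)), E), E) = Add(Add(-4, Mul(7, E)), E) = Add(-4, Mul(8, E)))
Mul(Add(45201, 30876), Add(Function('c')(Function('D')(0, -12)), 3322)) = Mul(Add(45201, 30876), Add(Add(-4, Mul(8, Mul(Pow(Add(-12, 0), -1), Add(-9, -12)))), 3322)) = Mul(76077, Add(Add(-4, Mul(8, Mul(Pow(-12, -1), -21))), 3322)) = Mul(76077, Add(Add(-4, Mul(8, Mul(Rational(-1, 12), -21))), 3322)) = Mul(76077, Add(Add(-4, Mul(8, Rational(7, 4))), 3322)) = Mul(76077, Add(Add(-4, 14), 3322)) = Mul(76077, Add(10, 3322)) = Mul(76077, 3332) = 253488564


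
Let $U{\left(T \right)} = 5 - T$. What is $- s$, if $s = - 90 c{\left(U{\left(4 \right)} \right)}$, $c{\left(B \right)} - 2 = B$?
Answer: $270$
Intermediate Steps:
$c{\left(B \right)} = 2 + B$
$s = -270$ ($s = - 90 \left(2 + \left(5 - 4\right)\right) = - 90 \left(2 + 1\right) = \left(-90\right) 3 = -270$)
$- s = \left(-1\right) \left(-270\right) = 270$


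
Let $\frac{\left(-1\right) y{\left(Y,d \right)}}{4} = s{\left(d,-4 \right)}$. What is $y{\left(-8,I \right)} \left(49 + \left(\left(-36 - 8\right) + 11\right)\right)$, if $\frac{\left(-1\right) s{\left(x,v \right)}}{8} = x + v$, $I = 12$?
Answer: $4096$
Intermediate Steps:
$s{\left(x,v \right)} = - 8 v - 8 x$ ($s{\left(x,v \right)} = - 8 \left(x + v\right) = - 8 \left(v + x\right) = - 8 v - 8 x$)
$y{\left(Y,d \right)} = -128 + 32 d$ ($y{\left(Y,d \right)} = - 4 \left(\left(-8\right) \left(-4\right) - 8 d\right) = - 4 \left(32 - 8 d\right) = -128 + 32 d$)
$y{\left(-8,I \right)} \left(49 + \left(\left(-36 - 8\right) + 11\right)\right) = \left(-128 + 32 \cdot 12\right) \left(49 + \left(\left(-36 - 8\right) + 11\right)\right) = \left(-128 + 384\right) \left(49 + \left(-44 + 11\right)\right) = 256 \left(49 - 33\right) = 256 \cdot 16 = 4096$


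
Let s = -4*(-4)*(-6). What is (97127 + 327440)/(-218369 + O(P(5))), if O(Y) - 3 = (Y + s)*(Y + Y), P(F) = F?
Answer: -424567/219276 ≈ -1.9362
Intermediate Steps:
s = -96 (s = 16*(-6) = -96)
O(Y) = 3 + 2*Y*(-96 + Y) (O(Y) = 3 + (Y - 96)*(Y + Y) = 3 + (-96 + Y)*(2*Y) = 3 + 2*Y*(-96 + Y))
(97127 + 327440)/(-218369 + O(P(5))) = (97127 + 327440)/(-218369 + (3 - 192*5 + 2*5²)) = 424567/(-218369 + (3 - 960 + 2*25)) = 424567/(-218369 + (3 - 960 + 50)) = 424567/(-218369 - 907) = 424567/(-219276) = 424567*(-1/219276) = -424567/219276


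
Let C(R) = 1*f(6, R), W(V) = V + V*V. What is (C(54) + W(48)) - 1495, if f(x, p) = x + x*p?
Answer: 1187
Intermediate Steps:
f(x, p) = x + p*x
W(V) = V + V²
C(R) = 6 + 6*R (C(R) = 1*(6*(1 + R)) = 1*(6 + 6*R) = 6 + 6*R)
(C(54) + W(48)) - 1495 = ((6 + 6*54) + 48*(1 + 48)) - 1495 = ((6 + 324) + 48*49) - 1495 = (330 + 2352) - 1495 = 2682 - 1495 = 1187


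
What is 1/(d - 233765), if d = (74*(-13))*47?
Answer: -1/278979 ≈ -3.5845e-6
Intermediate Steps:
d = -45214 (d = -962*47 = -45214)
1/(d - 233765) = 1/(-45214 - 233765) = 1/(-278979) = -1/278979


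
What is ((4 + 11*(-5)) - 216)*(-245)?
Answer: 65415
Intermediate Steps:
((4 + 11*(-5)) - 216)*(-245) = ((4 - 55) - 216)*(-245) = (-51 - 216)*(-245) = -267*(-245) = 65415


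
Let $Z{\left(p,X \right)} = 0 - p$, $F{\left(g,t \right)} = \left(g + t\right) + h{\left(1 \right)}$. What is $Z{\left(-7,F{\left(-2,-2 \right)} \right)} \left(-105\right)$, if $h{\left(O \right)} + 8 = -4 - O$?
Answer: $-735$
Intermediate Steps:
$h{\left(O \right)} = -12 - O$ ($h{\left(O \right)} = -8 - \left(4 + O\right) = -12 - O$)
$F{\left(g,t \right)} = -13 + g + t$ ($F{\left(g,t \right)} = \left(g + t\right) - 13 = -13 + g + t$)
$Z{\left(p,X \right)} = - p$
$Z{\left(-7,F{\left(-2,-2 \right)} \right)} \left(-105\right) = \left(-1\right) \left(-7\right) \left(-105\right) = 7 \left(-105\right) = -735$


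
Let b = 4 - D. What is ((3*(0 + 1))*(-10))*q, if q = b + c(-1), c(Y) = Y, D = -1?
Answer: -120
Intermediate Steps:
b = 5 (b = 4 - 1*(-1) = 4 + 1 = 5)
q = 4 (q = 5 - 1 = 4)
((3*(0 + 1))*(-10))*q = ((3*(0 + 1))*(-10))*4 = ((3*1)*(-10))*4 = (3*(-10))*4 = -30*4 = -120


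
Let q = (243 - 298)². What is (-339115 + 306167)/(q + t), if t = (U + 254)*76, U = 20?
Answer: -32948/23849 ≈ -1.3815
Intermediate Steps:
t = 20824 (t = (20 + 254)*76 = 274*76 = 20824)
q = 3025 (q = (-55)² = 3025)
(-339115 + 306167)/(q + t) = (-339115 + 306167)/(3025 + 20824) = -32948/23849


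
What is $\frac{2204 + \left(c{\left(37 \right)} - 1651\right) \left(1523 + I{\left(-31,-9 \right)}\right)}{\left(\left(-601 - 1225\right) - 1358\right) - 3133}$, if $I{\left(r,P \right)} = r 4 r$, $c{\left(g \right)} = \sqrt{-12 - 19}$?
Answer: $\frac{8858713}{6317} - \frac{5367 i \sqrt{31}}{6317} \approx 1402.4 - 4.7304 i$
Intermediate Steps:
$c{\left(g \right)} = i \sqrt{31}$ ($c{\left(g \right)} = \sqrt{-31} = i \sqrt{31}$)
$I{\left(r,P \right)} = 4 r^{2}$ ($I{\left(r,P \right)} = 4 r r = 4 r^{2}$)
$\frac{2204 + \left(c{\left(37 \right)} - 1651\right) \left(1523 + I{\left(-31,-9 \right)}\right)}{\left(\left(-601 - 1225\right) - 1358\right) - 3133} = \frac{2204 + \left(i \sqrt{31} - 1651\right) \left(1523 + 4 \left(-31\right)^{2}\right)}{\left(\left(-601 - 1225\right) - 1358\right) - 3133} = \frac{2204 + \left(-1651 + i \sqrt{31}\right) \left(1523 + 4 \cdot 961\right)}{\left(-1826 - 1358\right) - 3133} = \frac{2204 + \left(-1651 + i \sqrt{31}\right) \left(1523 + 3844\right)}{-3184 - 3133} = \frac{2204 + \left(-1651 + i \sqrt{31}\right) 5367}{-6317} = \left(2204 - \left(8860917 - 5367 i \sqrt{31}\right)\right) \left(- \frac{1}{6317}\right) = \left(-8858713 + 5367 i \sqrt{31}\right) \left(- \frac{1}{6317}\right) = \frac{8858713}{6317} - \frac{5367 i \sqrt{31}}{6317}$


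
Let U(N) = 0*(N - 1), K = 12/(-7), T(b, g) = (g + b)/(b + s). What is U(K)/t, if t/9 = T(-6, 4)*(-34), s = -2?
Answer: 0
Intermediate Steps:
T(b, g) = (b + g)/(-2 + b) (T(b, g) = (g + b)/(b - 2) = (b + g)/(-2 + b))
K = -12/7 (K = 12*(-⅐) = -12/7 ≈ -1.7143)
t = -153/2 (t = 9*(((-6 + 4)/(-2 - 6))*(-34)) = 9*((-2/(-8))*(-34)) = 9*(-⅛*(-2)*(-34)) = 9*((¼)*(-34)) = 9*(-17/2) = -153/2 ≈ -76.500)
U(N) = 0 (U(N) = 0*(-1 + N) = 0)
U(K)/t = 0/(-153/2) = 0*(-2/153) = 0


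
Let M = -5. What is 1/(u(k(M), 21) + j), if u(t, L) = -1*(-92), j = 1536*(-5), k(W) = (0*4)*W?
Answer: -1/7588 ≈ -0.00013179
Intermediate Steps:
k(W) = 0 (k(W) = 0*W = 0)
j = -7680
u(t, L) = 92
1/(u(k(M), 21) + j) = 1/(92 - 7680) = 1/(-7588) = -1/7588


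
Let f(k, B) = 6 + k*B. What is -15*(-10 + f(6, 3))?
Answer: -210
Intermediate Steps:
f(k, B) = 6 + B*k
-15*(-10 + f(6, 3)) = -15*(-10 + (6 + 3*6)) = -15*(-10 + (6 + 18)) = -15*(-10 + 24) = -15*14 = -210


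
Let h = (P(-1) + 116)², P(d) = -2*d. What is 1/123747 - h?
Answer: -1723053227/123747 ≈ -13924.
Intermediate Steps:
h = 13924 (h = (-2*(-1) + 116)² = (2 + 116)² = 118² = 13924)
1/123747 - h = 1/123747 - 1*13924 = 1/123747 - 13924 = -1723053227/123747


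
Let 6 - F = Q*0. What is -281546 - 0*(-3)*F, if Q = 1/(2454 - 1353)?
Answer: -281546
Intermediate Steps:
Q = 1/1101 ≈ 0.00090826
F = 6 (F = 6 - 0/1101 = 6 - 1*0 = 6 + 0 = 6)
-281546 - 0*(-3)*F = -281546 - 0*(-3)*6 = -281546 - 0*6 = -281546 - 1*0 = -281546 + 0 = -281546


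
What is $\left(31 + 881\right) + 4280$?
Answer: $5192$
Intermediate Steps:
$\left(31 + 881\right) + 4280 = 912 + 4280 = 5192$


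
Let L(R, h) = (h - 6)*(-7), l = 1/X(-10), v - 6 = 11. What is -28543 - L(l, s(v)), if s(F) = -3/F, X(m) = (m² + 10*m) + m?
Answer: -485966/17 ≈ -28586.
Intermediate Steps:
X(m) = m² + 11*m
v = 17 (v = 6 + 11 = 17)
l = -⅒ (l = 1/(-10*(11 - 10)) = 1/(-10*1) = 1/(-10) = -⅒ ≈ -0.10000)
L(R, h) = 42 - 7*h (L(R, h) = (-6 + h)*(-7) = 42 - 7*h)
-28543 - L(l, s(v)) = -28543 - (42 - (-21)/17) = -28543 - (42 - 7*(-3/17)) = -28543 - (42 + 21/17) = -28543 - 1*735/17 = -28543 - 735/17 = -485966/17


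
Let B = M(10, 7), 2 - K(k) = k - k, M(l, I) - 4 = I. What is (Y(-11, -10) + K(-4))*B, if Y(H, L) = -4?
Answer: -22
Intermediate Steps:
M(l, I) = 4 + I
K(k) = 2 (K(k) = 2 - (k - k) = 2 - 1*0 = 2 + 0 = 2)
B = 11 (B = 4 + 7 = 11)
(Y(-11, -10) + K(-4))*B = (-4 + 2)*11 = -2*11 = -22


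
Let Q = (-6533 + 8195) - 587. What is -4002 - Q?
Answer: -5077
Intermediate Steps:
Q = 1075 (Q = 1662 - 587 = 1075)
-4002 - Q = -4002 - 1*1075 = -4002 - 1075 = -5077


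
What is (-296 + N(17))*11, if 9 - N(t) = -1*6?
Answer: -3091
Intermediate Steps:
N(t) = 15 (N(t) = 9 - (-1)*6 = 9 - 1*(-6) = 9 + 6 = 15)
(-296 + N(17))*11 = (-296 + 15)*11 = -281*11 = -3091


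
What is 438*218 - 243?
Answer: 95241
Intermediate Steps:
438*218 - 243 = 95484 - 243 = 95241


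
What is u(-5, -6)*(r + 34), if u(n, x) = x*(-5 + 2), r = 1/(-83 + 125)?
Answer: 4287/7 ≈ 612.43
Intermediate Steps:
r = 1/42 ≈ 0.023810
u(n, x) = -3*x (u(n, x) = x*(-3) = -3*x)
u(-5, -6)*(r + 34) = (-3*(-6))*(1/42 + 34) = 18*(1429/42) = 4287/7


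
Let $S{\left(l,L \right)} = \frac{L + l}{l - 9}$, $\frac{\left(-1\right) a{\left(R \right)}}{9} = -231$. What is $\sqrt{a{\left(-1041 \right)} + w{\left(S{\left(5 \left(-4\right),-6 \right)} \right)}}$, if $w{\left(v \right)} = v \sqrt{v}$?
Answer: $\frac{\sqrt{1748439 + 26 \sqrt{754}}}{29} \approx 45.605$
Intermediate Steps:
$a{\left(R \right)} = 2079$ ($a{\left(R \right)} = \left(-9\right) \left(-231\right) = 2079$)
$S{\left(l,L \right)} = \frac{L + l}{-9 + l}$
$w{\left(v \right)} = v^{\frac{3}{2}}$
$\sqrt{a{\left(-1041 \right)} + w{\left(S{\left(5 \left(-4\right),-6 \right)} \right)}} = \sqrt{2079 + \left(\frac{-6 + 5 \left(-4\right)}{-9 + 5 \left(-4\right)}\right)^{\frac{3}{2}}} = \sqrt{2079 + \left(\frac{-6 - 20}{-9 - 20}\right)^{\frac{3}{2}}} = \sqrt{2079 + \left(\frac{1}{-29} \left(-26\right)\right)^{\frac{3}{2}}} = \sqrt{2079 + \left(\left(- \frac{1}{29}\right) \left(-26\right)\right)^{\frac{3}{2}}} = \sqrt{2079 + \left(\frac{26}{29}\right)^{\frac{3}{2}}} = \sqrt{2079 + \frac{26 \sqrt{754}}{841}}$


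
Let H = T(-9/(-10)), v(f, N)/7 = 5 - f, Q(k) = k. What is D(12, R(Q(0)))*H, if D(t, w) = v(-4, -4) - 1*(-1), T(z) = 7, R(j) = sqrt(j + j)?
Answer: 448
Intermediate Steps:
v(f, N) = 35 - 7*f (v(f, N) = 7*(5 - f) = 35 - 7*f)
R(j) = sqrt(2)*sqrt(j) (R(j) = sqrt(2*j) = sqrt(2)*sqrt(j))
D(t, w) = 64 (D(t, w) = (35 - 7*(-4)) - 1*(-1) = (35 + 28) + 1 = 63 + 1 = 64)
H = 7
D(12, R(Q(0)))*H = 64*7 = 448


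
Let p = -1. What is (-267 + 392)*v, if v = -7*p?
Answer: 875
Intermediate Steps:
v = 7 (v = -7*(-1) = 7)
(-267 + 392)*v = (-267 + 392)*7 = 125*7 = 875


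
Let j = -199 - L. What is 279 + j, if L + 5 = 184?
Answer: -99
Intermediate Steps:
L = 179 (L = -5 + 184 = 179)
j = -378 (j = -199 - 1*179 = -199 - 179 = -378)
279 + j = 279 - 378 = -99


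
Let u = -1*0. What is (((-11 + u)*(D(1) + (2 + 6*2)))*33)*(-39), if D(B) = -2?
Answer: 169884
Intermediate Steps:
u = 0
(((-11 + u)*(D(1) + (2 + 6*2)))*33)*(-39) = (((-11 + 0)*(-2 + (2 + 6*2)))*33)*(-39) = (-11*(-2 + (2 + 12))*33)*(-39) = (-11*(-2 + 14)*33)*(-39) = (-11*12*33)*(-39) = -132*33*(-39) = -4356*(-39) = 169884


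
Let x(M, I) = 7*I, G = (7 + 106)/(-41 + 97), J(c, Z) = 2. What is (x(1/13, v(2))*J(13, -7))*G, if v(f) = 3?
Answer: 339/4 ≈ 84.750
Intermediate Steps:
G = 113/56 ≈ 2.0179
(x(1/13, v(2))*J(13, -7))*G = ((7*3)*2)*(113/56) = (21*2)*(113/56) = 42*(113/56) = 339/4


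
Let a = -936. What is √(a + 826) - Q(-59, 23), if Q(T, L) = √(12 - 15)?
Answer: I*(√110 - √3) ≈ 8.756*I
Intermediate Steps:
Q(T, L) = I*√3 (Q(T, L) = √(-3) = I*√3)
√(a + 826) - Q(-59, 23) = √(-936 + 826) - I*√3 = √(-110) - I*√3 = I*√110 - I*√3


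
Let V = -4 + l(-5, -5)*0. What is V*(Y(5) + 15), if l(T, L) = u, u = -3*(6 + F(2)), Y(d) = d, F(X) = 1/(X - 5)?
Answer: -80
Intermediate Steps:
F(X) = 1/(-5 + X)
u = -17 (u = -3*(6 + 1/(-5 + 2)) = -3*(6 + 1/(-3)) = -3*(6 - ⅓) = -3*17/3 = -17)
l(T, L) = -17
V = -4 (V = -4 - 17*0 = -4 + 0 = -4)
V*(Y(5) + 15) = -4*(5 + 15) = -4*20 = -80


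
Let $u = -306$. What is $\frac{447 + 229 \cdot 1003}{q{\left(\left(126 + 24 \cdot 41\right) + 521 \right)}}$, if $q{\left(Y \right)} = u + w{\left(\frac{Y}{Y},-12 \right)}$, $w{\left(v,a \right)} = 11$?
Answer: $- \frac{230134}{295} \approx -780.12$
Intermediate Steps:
$q{\left(Y \right)} = -295$ ($q{\left(Y \right)} = -306 + 11 = -295$)
$\frac{447 + 229 \cdot 1003}{q{\left(\left(126 + 24 \cdot 41\right) + 521 \right)}} = \frac{447 + 229 \cdot 1003}{-295} = \left(447 + 229687\right) \left(- \frac{1}{295}\right) = 230134 \left(- \frac{1}{295}\right) = - \frac{230134}{295}$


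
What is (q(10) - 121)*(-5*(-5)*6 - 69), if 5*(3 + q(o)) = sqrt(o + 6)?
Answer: -49896/5 ≈ -9979.2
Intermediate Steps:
q(o) = -3 + sqrt(6 + o)/5 (q(o) = -3 + sqrt(o + 6)/5 = -3 + sqrt(6 + o)/5)
(q(10) - 121)*(-5*(-5)*6 - 69) = ((-3 + sqrt(6 + 10)/5) - 121)*(-5*(-5)*6 - 69) = ((-3 + sqrt(16)/5) - 121)*(25*6 - 69) = ((-3 + (1/5)*4) - 121)*(150 - 69) = ((-3 + 4/5) - 121)*81 = (-11/5 - 121)*81 = -616/5*81 = -49896/5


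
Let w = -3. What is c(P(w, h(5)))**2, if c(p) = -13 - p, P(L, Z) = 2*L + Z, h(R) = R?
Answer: 144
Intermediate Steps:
P(L, Z) = Z + 2*L
c(P(w, h(5)))**2 = (-13 - (5 + 2*(-3)))**2 = (-13 - (5 - 6))**2 = (-13 - 1*(-1))**2 = (-13 + 1)**2 = (-12)**2 = 144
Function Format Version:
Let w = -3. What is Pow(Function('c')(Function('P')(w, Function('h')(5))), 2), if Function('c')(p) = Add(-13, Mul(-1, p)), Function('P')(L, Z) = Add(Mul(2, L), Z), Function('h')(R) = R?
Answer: 144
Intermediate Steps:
Function('P')(L, Z) = Add(Z, Mul(2, L))
Pow(Function('c')(Function('P')(w, Function('h')(5))), 2) = Pow(Add(-13, Mul(-1, Add(5, Mul(2, -3)))), 2) = Pow(Add(-13, Mul(-1, Add(5, -6))), 2) = Pow(Add(-13, Mul(-1, -1)), 2) = Pow(Add(-13, 1), 2) = Pow(-12, 2) = 144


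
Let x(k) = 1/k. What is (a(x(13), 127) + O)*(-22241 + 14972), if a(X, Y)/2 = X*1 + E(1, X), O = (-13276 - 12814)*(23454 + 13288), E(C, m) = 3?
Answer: 90584708332140/13 ≈ 6.9681e+12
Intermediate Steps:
O = -958598780 (O = -26090*36742 = -958598780)
a(X, Y) = 6 + 2*X (a(X, Y) = 2*(X*1 + 3) = 2*(X + 3) = 2*(3 + X) = 6 + 2*X)
(a(x(13), 127) + O)*(-22241 + 14972) = ((6 + 2/13) - 958598780)*(-22241 + 14972) = ((6 + 2*(1/13)) - 958598780)*(-7269) = ((6 + 2/13) - 958598780)*(-7269) = (80/13 - 958598780)*(-7269) = -12461784060/13*(-7269) = 90584708332140/13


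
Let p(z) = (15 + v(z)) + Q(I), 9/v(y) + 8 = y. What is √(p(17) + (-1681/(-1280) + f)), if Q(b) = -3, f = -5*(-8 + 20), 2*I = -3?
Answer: I*√292395/80 ≈ 6.7592*I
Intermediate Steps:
v(y) = 9/(-8 + y)
I = -3/2 (I = (½)*(-3) = -3/2 ≈ -1.5000)
f = -60 (f = -5*12 = -60)
p(z) = 12 + 9/(-8 + z) (p(z) = (15 + 9/(-8 + z)) - 3 = 12 + 9/(-8 + z))
√(p(17) + (-1681/(-1280) + f)) = √(3*(-29 + 4*17)/(-8 + 17) + (-1681/(-1280) - 60)) = √(3*(-29 + 68)/9 + (-1681*(-1/1280) - 60)) = √(3*(⅑)*39 + (1681/1280 - 60)) = √(13 - 75119/1280) = √(-58479/1280) = I*√292395/80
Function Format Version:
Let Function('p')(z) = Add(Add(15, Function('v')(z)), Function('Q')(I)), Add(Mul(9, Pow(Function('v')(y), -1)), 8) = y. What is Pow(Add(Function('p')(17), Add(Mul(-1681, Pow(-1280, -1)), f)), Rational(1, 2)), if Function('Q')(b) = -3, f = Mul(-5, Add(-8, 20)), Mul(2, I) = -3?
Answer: Mul(Rational(1, 80), I, Pow(292395, Rational(1, 2))) ≈ Mul(6.7592, I)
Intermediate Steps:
Function('v')(y) = Mul(9, Pow(Add(-8, y), -1))
I = Rational(-3, 2) (I = Mul(Rational(1, 2), -3) = Rational(-3, 2) ≈ -1.5000)
f = -60 (f = Mul(-5, 12) = -60)
Function('p')(z) = Add(12, Mul(9, Pow(Add(-8, z), -1))) (Function('p')(z) = Add(Add(15, Mul(9, Pow(Add(-8, z), -1))), -3) = Add(12, Mul(9, Pow(Add(-8, z), -1))))
Pow(Add(Function('p')(17), Add(Mul(-1681, Pow(-1280, -1)), f)), Rational(1, 2)) = Pow(Add(Mul(3, Pow(Add(-8, 17), -1), Add(-29, Mul(4, 17))), Add(Mul(-1681, Pow(-1280, -1)), -60)), Rational(1, 2)) = Pow(Add(Mul(3, Pow(9, -1), Add(-29, 68)), Add(Mul(-1681, Rational(-1, 1280)), -60)), Rational(1, 2)) = Pow(Add(Mul(3, Rational(1, 9), 39), Add(Rational(1681, 1280), -60)), Rational(1, 2)) = Pow(Add(13, Rational(-75119, 1280)), Rational(1, 2)) = Pow(Rational(-58479, 1280), Rational(1, 2)) = Mul(Rational(1, 80), I, Pow(292395, Rational(1, 2)))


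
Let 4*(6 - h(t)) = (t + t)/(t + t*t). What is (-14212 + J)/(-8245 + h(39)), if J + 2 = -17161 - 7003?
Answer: 3070240/659121 ≈ 4.6581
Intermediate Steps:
h(t) = 6 - t/(2*(t + t²)) (h(t) = 6 - (t + t)/(4*(t + t*t)) = 6 - 2*t/(4*(t + t²)) = 6 - t/(2*(t + t²)))
J = -24166 (J = -2 + (-17161 - 7003) = -2 - 24164 = -24166)
(-14212 + J)/(-8245 + h(39)) = (-14212 - 24166)/(-8245 + (11 + 12*39)/(2*(1 + 39))) = -38378/(-8245 + (½)*(11 + 468)/40) = -38378/(-8245 + (½)*(1/40)*479) = -38378/(-8245 + 479/80) = -38378/(-659121/80) = -38378*(-80/659121) = 3070240/659121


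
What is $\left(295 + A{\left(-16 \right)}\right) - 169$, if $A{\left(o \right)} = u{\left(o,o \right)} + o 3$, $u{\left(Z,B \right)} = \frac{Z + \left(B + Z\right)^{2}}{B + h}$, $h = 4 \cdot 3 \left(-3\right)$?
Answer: $\frac{762}{13} \approx 58.615$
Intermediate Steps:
$h = -36$ ($h = 12 \left(-3\right) = -36$)
$u{\left(Z,B \right)} = \frac{Z + \left(B + Z\right)^{2}}{-36 + B}$ ($u{\left(Z,B \right)} = \frac{Z + \left(B + Z\right)^{2}}{B - 36} = \frac{Z + \left(B + Z\right)^{2}}{-36 + B}$)
$A{\left(o \right)} = 3 o + \frac{o + 4 o^{2}}{-36 + o}$ ($A{\left(o \right)} = \frac{o + \left(o + o\right)^{2}}{-36 + o} + o 3 = \frac{o + \left(2 o\right)^{2}}{-36 + o} + 3 o = \frac{o + 4 o^{2}}{-36 + o} + 3 o = 3 o + \frac{o + 4 o^{2}}{-36 + o}$)
$\left(295 + A{\left(-16 \right)}\right) - 169 = \left(295 - \frac{16 \left(-107 + 7 \left(-16\right)\right)}{-36 - 16}\right) - 169 = \left(295 - \frac{16 \left(-107 - 112\right)}{-52}\right) - 169 = \left(295 - \left(- \frac{4}{13}\right) \left(-219\right)\right) - 169 = \left(295 - \frac{876}{13}\right) - 169 = \frac{2959}{13} - 169 = \frac{762}{13}$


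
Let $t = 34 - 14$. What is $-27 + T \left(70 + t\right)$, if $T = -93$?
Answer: $-8397$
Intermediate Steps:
$t = 20$
$-27 + T \left(70 + t\right) = -27 - 93 \left(70 + 20\right) = -27 - 8370 = -8397$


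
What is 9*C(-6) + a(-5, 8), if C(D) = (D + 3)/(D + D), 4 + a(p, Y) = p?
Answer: -27/4 ≈ -6.7500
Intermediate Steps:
a(p, Y) = -4 + p
C(D) = (3 + D)/(2*D) (C(D) = (3 + D)/((2*D)) = (3 + D)*(1/(2*D)) = (3 + D)/(2*D))
9*C(-6) + a(-5, 8) = 9*((1/2)*(3 - 6)/(-6)) + (-4 - 5) = 9*((1/2)*(-1/6)*(-3)) - 9 = 9*(1/4) - 9 = 9/4 - 9 = -27/4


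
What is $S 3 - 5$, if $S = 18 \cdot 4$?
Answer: $211$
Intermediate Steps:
$S = 72$
$S 3 - 5 = 72 \cdot 3 - 5 = 216 + \left(-23 + 18\right) = 216 - 5 = 211$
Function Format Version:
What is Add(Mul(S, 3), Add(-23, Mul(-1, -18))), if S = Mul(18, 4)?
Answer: 211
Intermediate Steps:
S = 72
Add(Mul(S, 3), Add(-23, Mul(-1, -18))) = Add(Mul(72, 3), Add(-23, Mul(-1, -18))) = Add(216, Add(-23, 18)) = Add(216, -5) = 211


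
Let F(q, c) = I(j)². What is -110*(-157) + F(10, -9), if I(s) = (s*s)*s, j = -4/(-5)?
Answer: 269847846/15625 ≈ 17270.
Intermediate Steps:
j = ⅘ (j = -4*(-⅕) = ⅘ ≈ 0.80000)
I(s) = s³ (I(s) = s²*s = s³)
F(q, c) = 4096/15625 (F(q, c) = ((⅘)³)² = (64/125)² = 4096/15625)
-110*(-157) + F(10, -9) = -110*(-157) + 4096/15625 = 17270 + 4096/15625 = 269847846/15625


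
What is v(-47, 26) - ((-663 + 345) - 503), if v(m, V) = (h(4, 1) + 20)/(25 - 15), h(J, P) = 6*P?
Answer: 4118/5 ≈ 823.60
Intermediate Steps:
v(m, V) = 13/5 (v(m, V) = (6*1 + 20)/(25 - 15) = (6 + 20)/10 = 26*(1/10) = 13/5)
v(-47, 26) - ((-663 + 345) - 503) = 13/5 - ((-663 + 345) - 503) = 13/5 - (-318 - 503) = 13/5 - 1*(-821) = 13/5 + 821 = 4118/5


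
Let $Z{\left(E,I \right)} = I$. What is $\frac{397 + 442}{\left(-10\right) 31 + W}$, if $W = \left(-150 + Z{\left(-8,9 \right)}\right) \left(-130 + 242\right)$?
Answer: $- \frac{839}{16102} \approx -0.052105$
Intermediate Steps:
$W = -15792$ ($W = \left(-150 + 9\right) \left(-130 + 242\right) = \left(-141\right) 112 = -15792$)
$\frac{397 + 442}{\left(-10\right) 31 + W} = \frac{397 + 442}{\left(-10\right) 31 - 15792} = \frac{839}{-310 - 15792} = \frac{839}{-16102} = 839 \left(- \frac{1}{16102}\right) = - \frac{839}{16102}$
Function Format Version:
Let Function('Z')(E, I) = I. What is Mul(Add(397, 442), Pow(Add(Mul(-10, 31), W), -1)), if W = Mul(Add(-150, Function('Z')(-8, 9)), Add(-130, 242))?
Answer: Rational(-839, 16102) ≈ -0.052105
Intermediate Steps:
W = -15792 (W = Mul(Add(-150, 9), Add(-130, 242)) = Mul(-141, 112) = -15792)
Mul(Add(397, 442), Pow(Add(Mul(-10, 31), W), -1)) = Mul(Add(397, 442), Pow(Add(Mul(-10, 31), -15792), -1)) = Mul(839, Pow(Add(-310, -15792), -1)) = Mul(839, Pow(-16102, -1)) = Mul(839, Rational(-1, 16102)) = Rational(-839, 16102)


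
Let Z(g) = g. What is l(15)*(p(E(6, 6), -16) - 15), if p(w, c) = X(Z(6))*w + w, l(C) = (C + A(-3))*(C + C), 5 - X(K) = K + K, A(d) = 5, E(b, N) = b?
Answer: -30600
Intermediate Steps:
X(K) = 5 - 2*K (X(K) = 5 - (K + K) = 5 - 2*K)
l(C) = 2*C*(5 + C) (l(C) = (C + 5)*(C + C) = (5 + C)*(2*C) = 2*C*(5 + C))
p(w, c) = -6*w (p(w, c) = (5 - 2*6)*w + w = (5 - 12)*w + w = -7*w + w = -6*w)
l(15)*(p(E(6, 6), -16) - 15) = (2*15*(5 + 15))*(-6*6 - 15) = (2*15*20)*(-36 - 15) = 600*(-51) = -30600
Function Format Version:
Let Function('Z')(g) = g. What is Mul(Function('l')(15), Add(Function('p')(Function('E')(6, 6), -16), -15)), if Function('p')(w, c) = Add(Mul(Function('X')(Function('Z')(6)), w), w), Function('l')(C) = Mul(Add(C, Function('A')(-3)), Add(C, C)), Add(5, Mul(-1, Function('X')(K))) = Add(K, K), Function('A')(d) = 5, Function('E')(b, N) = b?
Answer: -30600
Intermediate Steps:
Function('X')(K) = Add(5, Mul(-2, K)) (Function('X')(K) = Add(5, Mul(-1, Add(K, K))) = Add(5, Mul(-1, Mul(2, K))) = Add(5, Mul(-2, K)))
Function('l')(C) = Mul(2, C, Add(5, C)) (Function('l')(C) = Mul(Add(C, 5), Add(C, C)) = Mul(Add(5, C), Mul(2, C)) = Mul(2, C, Add(5, C)))
Function('p')(w, c) = Mul(-6, w) (Function('p')(w, c) = Add(Mul(Add(5, Mul(-2, 6)), w), w) = Add(Mul(Add(5, -12), w), w) = Add(Mul(-7, w), w) = Mul(-6, w))
Mul(Function('l')(15), Add(Function('p')(Function('E')(6, 6), -16), -15)) = Mul(Mul(2, 15, Add(5, 15)), Add(Mul(-6, 6), -15)) = Mul(Mul(2, 15, 20), Add(-36, -15)) = Mul(600, -51) = -30600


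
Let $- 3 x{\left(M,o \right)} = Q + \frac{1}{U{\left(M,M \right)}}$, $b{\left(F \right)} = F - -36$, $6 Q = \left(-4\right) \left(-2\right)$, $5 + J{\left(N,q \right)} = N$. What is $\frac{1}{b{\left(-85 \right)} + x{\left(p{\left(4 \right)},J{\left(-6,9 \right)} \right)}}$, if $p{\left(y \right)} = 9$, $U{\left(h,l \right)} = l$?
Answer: $- \frac{27}{1336} \approx -0.02021$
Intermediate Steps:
$J{\left(N,q \right)} = -5 + N$
$Q = \frac{4}{3}$ ($Q = \frac{\left(-4\right) \left(-2\right)}{6} = \frac{1}{6} \cdot 8 = \frac{4}{3} \approx 1.3333$)
$b{\left(F \right)} = 36 + F$ ($b{\left(F \right)} = F + 36 = 36 + F$)
$x{\left(M,o \right)} = - \frac{4}{9} - \frac{1}{3 M}$ ($x{\left(M,o \right)} = - \frac{\frac{4}{3} + \frac{1}{M}}{3} = - \frac{4}{9} - \frac{1}{3 M}$)
$\frac{1}{b{\left(-85 \right)} + x{\left(p{\left(4 \right)},J{\left(-6,9 \right)} \right)}} = \frac{1}{\left(36 - 85\right) + \frac{-3 - 36}{9 \cdot 9}} = \frac{1}{-49 + \frac{1}{9} \cdot \frac{1}{9} \left(-3 - 36\right)} = \frac{1}{-49 + \frac{1}{9} \cdot \frac{1}{9} \left(-39\right)} = \frac{1}{-49 - \frac{13}{27}} = \frac{1}{- \frac{1336}{27}} = - \frac{27}{1336}$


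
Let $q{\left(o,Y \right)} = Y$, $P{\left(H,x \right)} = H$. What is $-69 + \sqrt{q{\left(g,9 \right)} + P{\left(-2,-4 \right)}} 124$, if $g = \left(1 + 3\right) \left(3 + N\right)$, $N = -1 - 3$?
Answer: $-69 + 124 \sqrt{7} \approx 259.07$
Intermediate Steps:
$N = -4$
$g = -4$ ($g = \left(1 + 3\right) \left(3 - 4\right) = 4 \left(-1\right) = -4$)
$-69 + \sqrt{q{\left(g,9 \right)} + P{\left(-2,-4 \right)}} 124 = -69 + \sqrt{9 - 2} \cdot 124 = -69 + \sqrt{7} \cdot 124 = -69 + 124 \sqrt{7}$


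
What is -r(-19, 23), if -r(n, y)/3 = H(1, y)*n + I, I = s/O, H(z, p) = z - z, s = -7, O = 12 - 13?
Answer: 21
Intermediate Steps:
O = -1
H(z, p) = 0
I = 7 (I = -7/(-1) = -7*(-1) = 7)
r(n, y) = -21 (r(n, y) = -3*(0*n + 7) = -3*(0 + 7) = -3*7 = -21)
-r(-19, 23) = -1*(-21) = 21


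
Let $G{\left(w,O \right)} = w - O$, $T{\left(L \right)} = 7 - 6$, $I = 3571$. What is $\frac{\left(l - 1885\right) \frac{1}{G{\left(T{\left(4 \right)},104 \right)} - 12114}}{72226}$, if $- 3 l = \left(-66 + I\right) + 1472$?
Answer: $\frac{1772}{441192521} \approx 4.0164 \cdot 10^{-6}$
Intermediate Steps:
$T{\left(L \right)} = 1$ ($T{\left(L \right)} = 7 - 6 = 1$)
$l = -1659$ ($l = - \frac{\left(-66 + 3571\right) + 1472}{3} = - \frac{3505 + 1472}{3} = \left(- \frac{1}{3}\right) 4977 = -1659$)
$\frac{\left(l - 1885\right) \frac{1}{G{\left(T{\left(4 \right)},104 \right)} - 12114}}{72226} = \frac{\left(-1659 - 1885\right) \frac{1}{\left(1 - 104\right) - 12114}}{72226} = - \frac{3544}{\left(1 - 104\right) - 12114} \cdot \frac{1}{72226} = - \frac{3544}{-103 - 12114} \cdot \frac{1}{72226} = - \frac{3544}{-12217} \cdot \frac{1}{72226} = \left(-3544\right) \left(- \frac{1}{12217}\right) \frac{1}{72226} = \frac{3544}{12217} \cdot \frac{1}{72226} = \frac{1772}{441192521}$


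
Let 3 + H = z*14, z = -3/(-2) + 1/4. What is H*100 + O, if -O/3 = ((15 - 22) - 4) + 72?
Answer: 1967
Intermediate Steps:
z = 7/4 (z = -3*(-½) + 1*(¼) = 3/2 + ¼ = 7/4 ≈ 1.7500)
H = 43/2 (H = -3 + (7/4)*14 = -3 + 49/2 = 43/2 ≈ 21.500)
O = -183 (O = -3*(((15 - 22) - 4) + 72) = -3*((-7 - 4) + 72) = -3*(-11 + 72) = -3*61 = -183)
H*100 + O = (43/2)*100 - 183 = 2150 - 183 = 1967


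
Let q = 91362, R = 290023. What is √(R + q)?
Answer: √381385 ≈ 617.56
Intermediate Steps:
√(R + q) = √(290023 + 91362) = √381385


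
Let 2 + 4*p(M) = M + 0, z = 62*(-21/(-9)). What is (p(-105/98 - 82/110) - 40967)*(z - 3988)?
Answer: 48495679249/308 ≈ 1.5745e+8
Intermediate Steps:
z = 434/3 (z = 62*(-21*(-1/9)) = 62*(7/3) = 434/3 ≈ 144.67)
p(M) = -1/2 + M/4 (p(M) = -1/2 + (M + 0)/4 = -1/2 + M/4)
(p(-105/98 - 82/110) - 40967)*(z - 3988) = ((-1/2 + (-105/98 - 82/110)/4) - 40967)*(434/3 - 3988) = ((-1/2 + (-105*1/98 - 82*1/110)/4) - 40967)*(-11530/3) = ((-1/2 + (-15/14 - 41/55)/4) - 40967)*(-11530/3) = ((-1/2 + (1/4)*(-1399/770)) - 40967)*(-11530/3) = ((-1/2 - 1399/3080) - 40967)*(-11530/3) = (-2939/3080 - 40967)*(-11530/3) = -126181299/3080*(-11530/3) = 48495679249/308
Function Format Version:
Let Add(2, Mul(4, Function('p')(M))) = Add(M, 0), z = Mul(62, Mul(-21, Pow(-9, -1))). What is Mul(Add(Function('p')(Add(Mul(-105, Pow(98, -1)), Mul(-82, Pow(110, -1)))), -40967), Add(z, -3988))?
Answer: Rational(48495679249, 308) ≈ 1.5745e+8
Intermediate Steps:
z = Rational(434, 3) (z = Mul(62, Mul(-21, Rational(-1, 9))) = Mul(62, Rational(7, 3)) = Rational(434, 3) ≈ 144.67)
Function('p')(M) = Add(Rational(-1, 2), Mul(Rational(1, 4), M)) (Function('p')(M) = Add(Rational(-1, 2), Mul(Rational(1, 4), Add(M, 0))) = Add(Rational(-1, 2), Mul(Rational(1, 4), M)))
Mul(Add(Function('p')(Add(Mul(-105, Pow(98, -1)), Mul(-82, Pow(110, -1)))), -40967), Add(z, -3988)) = Mul(Add(Add(Rational(-1, 2), Mul(Rational(1, 4), Add(Mul(-105, Pow(98, -1)), Mul(-82, Pow(110, -1))))), -40967), Add(Rational(434, 3), -3988)) = Mul(Add(Add(Rational(-1, 2), Mul(Rational(1, 4), Add(Mul(-105, Rational(1, 98)), Mul(-82, Rational(1, 110))))), -40967), Rational(-11530, 3)) = Mul(Add(Add(Rational(-1, 2), Mul(Rational(1, 4), Add(Rational(-15, 14), Rational(-41, 55)))), -40967), Rational(-11530, 3)) = Mul(Add(Add(Rational(-1, 2), Mul(Rational(1, 4), Rational(-1399, 770))), -40967), Rational(-11530, 3)) = Mul(Add(Add(Rational(-1, 2), Rational(-1399, 3080)), -40967), Rational(-11530, 3)) = Mul(Add(Rational(-2939, 3080), -40967), Rational(-11530, 3)) = Mul(Rational(-126181299, 3080), Rational(-11530, 3)) = Rational(48495679249, 308)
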